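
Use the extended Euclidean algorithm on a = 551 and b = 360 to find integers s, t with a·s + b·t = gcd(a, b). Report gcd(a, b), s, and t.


Euclidean algorithm on (551, 360) — divide until remainder is 0:
  551 = 1 · 360 + 191
  360 = 1 · 191 + 169
  191 = 1 · 169 + 22
  169 = 7 · 22 + 15
  22 = 1 · 15 + 7
  15 = 2 · 7 + 1
  7 = 7 · 1 + 0
gcd(551, 360) = 1.
Track Bezout coefficients alongside the remainders: start with r₀ = 551 = a·1 + b·0 (s = 1, t = 0) and r₁ = 360 = a·0 + b·1 (s = 0, t = 1); each new remainder r_{k+1} = r_{k-1} − q_k·r_k inherits s_{k+1} = s_{k-1} − q_k·s_k, t_{k+1} = t_{k-1} − q_k·t_k, so r_k = a·s_k + b·t_k at every step:
  q = 1: r = 191, s = 1 − 1·0 = 1, t = 0 − 1·1 = -1  (check: 551·1 + 360·(-1) = 191)
  q = 1: r = 169, s = 0 − 1·1 = -1, t = 1 − 1·(-1) = 2  (check: 551·(-1) + 360·2 = 169)
  q = 1: r = 22, s = 1 − 1·(-1) = 2, t = -1 − 1·2 = -3  (check: 551·2 + 360·(-3) = 22)
  q = 7: r = 15, s = -1 − 7·2 = -15, t = 2 − 7·(-3) = 23  (check: 551·(-15) + 360·23 = 15)
  q = 1: r = 7, s = 2 − 1·(-15) = 17, t = -3 − 1·23 = -26  (check: 551·17 + 360·(-26) = 7)
  q = 2: r = 1, s = -15 − 2·17 = -49, t = 23 − 2·(-26) = 75  (check: 551·(-49) + 360·75 = 1)
The row with r = 1 (the gcd) gives the Bezout coefficients s = -49, t = 75.
Result: 551 · (-49) + 360 · (75) = 1.

gcd(551, 360) = 1; s = -49, t = 75 (check: 551·(-49) + 360·75 = 1).


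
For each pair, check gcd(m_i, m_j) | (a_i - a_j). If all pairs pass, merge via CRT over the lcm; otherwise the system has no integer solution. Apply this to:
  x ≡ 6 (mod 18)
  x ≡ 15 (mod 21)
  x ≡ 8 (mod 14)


Moduli 18, 21, 14 are not pairwise coprime, so CRT works modulo lcm(m_i) when all pairwise compatibility conditions hold.
Pairwise compatibility: gcd(m_i, m_j) must divide a_i - a_j for every pair.
Merge one congruence at a time:
  Start: x ≡ 6 (mod 18).
  Combine with x ≡ 15 (mod 21): gcd(18, 21) = 3; 15 - 6 = 9, which IS divisible by 3, so compatible.
    Write x = 6 + 18·t and substitute into x ≡ 15 (mod 21): 18·t ≡ 15 − 6 = 9 (mod 21).
    Divide the congruence (and modulus) by g = 3: 6·t ≡ 3 (mod 7).
    The inverse of 6 mod 7 is 6 (since 6·6 = 36 = 5·7 + 1), so t ≡ 6·3 = 18 ≡ 4 (mod 7).
    Then x = 6 + 18·4 = 78, valid modulo lcm(18, 21) = 126: x ≡ 78 (mod 126).
  Combine with x ≡ 8 (mod 14): gcd(126, 14) = 14; 8 - 78 = -70, which IS divisible by 14, so compatible.
    Write x = 78 + 126·t and substitute into x ≡ 8 (mod 14): 126·t ≡ 8 − 78 = -70 (mod 14).
    Divide the congruence (and modulus) by g = 14: 9·t ≡ -5 (mod 1).
    Modulo 1 every t works; take t = 0.
    Then x = 78 + 126·0 = 78, valid modulo lcm(126, 14) = 126: x ≡ 78 (mod 126).
Verify: 78 mod 18 = 6, 78 mod 21 = 15, 78 mod 14 = 8.

x ≡ 78 (mod 126).


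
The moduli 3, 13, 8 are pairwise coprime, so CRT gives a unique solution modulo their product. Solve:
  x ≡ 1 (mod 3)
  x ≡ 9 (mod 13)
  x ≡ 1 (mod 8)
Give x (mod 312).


Moduli 3, 13, 8 are pairwise coprime; by CRT there is a unique solution modulo M = 3 · 13 · 8 = 312.
Solve pairwise, accumulating the modulus:
  Start with x ≡ 1 (mod 3).
  Combine with x ≡ 9 (mod 13): since gcd(3, 13) = 1, we get a unique residue mod 39.
    Write x = 1 + 3·t and substitute into x ≡ 9 (mod 13): 3·t ≡ 9 − 1 = 8 (mod 13).
    The inverse of 3 mod 13 is 9 (since 3·9 = 27 = 2·13 + 1), so t ≡ 9·8 = 72 ≡ 7 (mod 13).
    Then x = 1 + 3·7 = 22, valid modulo lcm(3, 13) = 39: x ≡ 22 (mod 39).
  Combine with x ≡ 1 (mod 8): since gcd(39, 8) = 1, we get a unique residue mod 312.
    Write x = 22 + 39·t and substitute into x ≡ 1 (mod 8): 39·t ≡ 1 − 22 = -21 (mod 8).
    Reduce coefficients mod 8: 7·t ≡ 3 (mod 8).
    The inverse of 7 mod 8 is 7 (since 7·7 = 49 = 6·8 + 1), so t ≡ 7·3 = 21 ≡ 5 (mod 8).
    Then x = 22 + 39·5 = 217, valid modulo lcm(39, 8) = 312: x ≡ 217 (mod 312).
Verify: 217 mod 3 = 1 ✓, 217 mod 13 = 9 ✓, 217 mod 8 = 1 ✓.

x ≡ 217 (mod 312).


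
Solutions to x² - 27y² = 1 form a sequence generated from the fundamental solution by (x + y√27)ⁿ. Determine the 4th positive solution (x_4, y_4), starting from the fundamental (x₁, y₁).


Step 1: Find the fundamental solution (x₁, y₁) of x² - 27y² = 1.
  Expand √27 as a continued fraction. a₀ = ⌊√27⌋ = 5; iterate m_{k+1} = d_k·a_k − m_k, d_{k+1} = (27 − m_{k+1}²)/d_k, a_{k+1} = ⌊(a₀ + m_{k+1})/d_{k+1}⌋ (starting m₀ = 0, d₀ = 1), with convergents p_k = a_k·p_{k-1} + p_{k-2}, q_k = a_k·q_{k-1} + q_{k-2} (p₋₁ = 1, q₋₁ = 0):
  k = 0: a₀ = 5; p₀/q₀ = 5/1; p₀² − 27·q₀² = 25 − 27 = -2.
  k = 1: m = 5, d = 2, a = ⌊(5 + 5)/2⌋ = 5; p/q = (5·5 + 1)/(5·1 + 0) = 26/5; p² − 27·q² = 676 − 675 = 1.
  The first convergent with p² − 27·q² = 1 gives the fundamental solution (x₁, y₁) = (26, 5).
Step 2: Apply the recurrence (x_{n+1}, y_{n+1}) = (x₁x_n + 27y₁y_n, x₁y_n + y₁x_n) repeatedly.
  From (x_1, y_1) = (26, 5): x_2 = 26·26 + 27·5·5 = 1351; y_2 = 26·5 + 5·26 = 260.
  From (x_2, y_2) = (1351, 260): x_3 = 26·1351 + 27·5·260 = 70226; y_3 = 26·260 + 5·1351 = 13515.
  From (x_3, y_3) = (70226, 13515): x_4 = 26·70226 + 27·5·13515 = 3650401; y_4 = 26·13515 + 5·70226 = 702520.
Step 3: Verify x_4² - 27·y_4² = 13325427460801 - 13325427460800 = 1 (should be 1). ✓

(x_1, y_1) = (26, 5); (x_4, y_4) = (3650401, 702520).


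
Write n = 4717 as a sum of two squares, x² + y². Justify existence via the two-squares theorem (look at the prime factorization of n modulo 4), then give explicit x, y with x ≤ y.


Step 1: Factor n = 4717 = 53 · 89.
Step 2: Check the mod-4 condition on each prime factor: 53 ≡ 1 (mod 4), exponent 1; 89 ≡ 1 (mod 4), exponent 1.
All primes ≡ 3 (mod 4) appear to even exponent (or don't appear), so by the two-squares theorem n IS expressible as a sum of two squares.
Step 3: Build a representation. Here n = 53 · 89 is a product of primes ≡ 1 (mod 4). Each prime p ≡ 1 (mod 4) is itself a sum of two squares; find a² by testing p − a² for a perfect square:
  53: 53 − 1² = 52, 53 − 2² = 49 = 7² ⇒ 53 = 2² + 7².
  89: 89 − 1² = 88, 89 − 2² = 85, 89 − 3² = 80, 89 − 4² = 73, 89 − 5² = 64 = 8² ⇒ 89 = 5² + 8².
  Combine using the Brahmagupta–Fibonacci identity (a² + b²)(c² + d²) = (ac − bd)² + (ad + bc)² = (ac + bd)² + (ad − bc)²:
  53 · 89 = 4717: from (2² + 7²)(5² + 8²), take (2·5 − 7·8, 2·8 + 7·5) = (10 − 56, 16 + 35) = (-46, 51); dropping signs (only squares matter) gives (46, 51); check 46² + 51² = 2116 + 2601 = 4717 ✓.
Step 4: Order so x ≤ y and verify: 46² + 51² = 2116 + 2601 = 4717 = n. ✓

n = 4717 = 46² + 51² (one valid representation with x ≤ y).


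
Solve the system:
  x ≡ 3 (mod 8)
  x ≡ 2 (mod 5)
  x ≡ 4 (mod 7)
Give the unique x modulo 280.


Moduli 8, 5, 7 are pairwise coprime; by CRT there is a unique solution modulo M = 8 · 5 · 7 = 280.
Solve pairwise, accumulating the modulus:
  Start with x ≡ 3 (mod 8).
  Combine with x ≡ 2 (mod 5): since gcd(8, 5) = 1, we get a unique residue mod 40.
    Write x = 3 + 8·t and substitute into x ≡ 2 (mod 5): 8·t ≡ 2 − 3 = -1 (mod 5).
    Reduce coefficients mod 5: 3·t ≡ 4 (mod 5).
    The inverse of 3 mod 5 is 2 (since 3·2 = 6 = 1·5 + 1), so t ≡ 2·4 = 8 ≡ 3 (mod 5).
    Then x = 3 + 8·3 = 27, valid modulo lcm(8, 5) = 40: x ≡ 27 (mod 40).
  Combine with x ≡ 4 (mod 7): since gcd(40, 7) = 1, we get a unique residue mod 280.
    Write x = 27 + 40·t and substitute into x ≡ 4 (mod 7): 40·t ≡ 4 − 27 = -23 (mod 7).
    Reduce coefficients mod 7: 5·t ≡ 5 (mod 7).
    The inverse of 5 mod 7 is 3 (since 5·3 = 15 = 2·7 + 1), so t ≡ 3·5 = 15 ≡ 1 (mod 7).
    Then x = 27 + 40·1 = 67, valid modulo lcm(40, 7) = 280: x ≡ 67 (mod 280).
Verify: 67 mod 8 = 3 ✓, 67 mod 5 = 2 ✓, 67 mod 7 = 4 ✓.

x ≡ 67 (mod 280).


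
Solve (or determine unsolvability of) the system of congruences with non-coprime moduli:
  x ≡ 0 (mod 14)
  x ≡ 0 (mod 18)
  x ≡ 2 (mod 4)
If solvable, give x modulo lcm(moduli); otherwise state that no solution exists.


Moduli 14, 18, 4 are not pairwise coprime, so CRT works modulo lcm(m_i) when all pairwise compatibility conditions hold.
Pairwise compatibility: gcd(m_i, m_j) must divide a_i - a_j for every pair.
Merge one congruence at a time:
  Start: x ≡ 0 (mod 14).
  Combine with x ≡ 0 (mod 18): gcd(14, 18) = 2; 0 - 0 = 0, which IS divisible by 2, so compatible.
    Write x = 0 + 14·t and substitute into x ≡ 0 (mod 18): 14·t ≡ 0 − 0 = 0 (mod 18).
    Divide the congruence (and modulus) by g = 2: 7·t ≡ 0 (mod 9).
    The inverse of 7 mod 9 is 4 (since 7·4 = 28 = 3·9 + 1), so t ≡ 4·0 = 0 ≡ 0 (mod 9).
    Then x = 0 + 14·0 = 0, valid modulo lcm(14, 18) = 126: x ≡ 0 (mod 126).
  Combine with x ≡ 2 (mod 4): gcd(126, 4) = 2; 2 - 0 = 2, which IS divisible by 2, so compatible.
    Write x = 0 + 126·t and substitute into x ≡ 2 (mod 4): 126·t ≡ 2 − 0 = 2 (mod 4).
    Divide the congruence (and modulus) by g = 2: 63·t ≡ 1 (mod 2).
    Reduce coefficients mod 2: 1·t ≡ 1 (mod 2).
    So t ≡ 1 (mod 2).
    Then x = 0 + 126·1 = 126, valid modulo lcm(126, 4) = 252: x ≡ 126 (mod 252).
Verify: 126 mod 14 = 0, 126 mod 18 = 0, 126 mod 4 = 2.

x ≡ 126 (mod 252).


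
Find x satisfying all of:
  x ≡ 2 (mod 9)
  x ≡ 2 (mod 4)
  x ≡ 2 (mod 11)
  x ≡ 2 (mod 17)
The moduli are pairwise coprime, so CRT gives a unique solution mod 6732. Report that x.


Product of moduli M = 9 · 4 · 11 · 17 = 6732.
Merge one congruence at a time:
  Start: x ≡ 2 (mod 9).
  Combine with x ≡ 2 (mod 4); new modulus lcm = 36.
    Write x = 2 + 9·t and substitute into x ≡ 2 (mod 4): 9·t ≡ 2 − 2 = 0 (mod 4).
    Reduce coefficients mod 4: 1·t ≡ 0 (mod 4).
    So t ≡ 0 (mod 4).
    Then x = 2 + 9·0 = 2, valid modulo lcm(9, 4) = 36: x ≡ 2 (mod 36).
  Combine with x ≡ 2 (mod 11); new modulus lcm = 396.
    Write x = 2 + 36·t and substitute into x ≡ 2 (mod 11): 36·t ≡ 2 − 2 = 0 (mod 11).
    Reduce coefficients mod 11: 3·t ≡ 0 (mod 11).
    The inverse of 3 mod 11 is 4 (since 3·4 = 12 = 1·11 + 1), so t ≡ 4·0 = 0 ≡ 0 (mod 11).
    Then x = 2 + 36·0 = 2, valid modulo lcm(36, 11) = 396: x ≡ 2 (mod 396).
  Combine with x ≡ 2 (mod 17); new modulus lcm = 6732.
    Write x = 2 + 396·t and substitute into x ≡ 2 (mod 17): 396·t ≡ 2 − 2 = 0 (mod 17).
    Reduce coefficients mod 17: 5·t ≡ 0 (mod 17).
    The inverse of 5 mod 17 is 7 (since 5·7 = 35 = 2·17 + 1), so t ≡ 7·0 = 0 ≡ 0 (mod 17).
    Then x = 2 + 396·0 = 2, valid modulo lcm(396, 17) = 6732: x ≡ 2 (mod 6732).
Verify against each original: 2 mod 9 = 2, 2 mod 4 = 2, 2 mod 11 = 2, 2 mod 17 = 2.

x ≡ 2 (mod 6732).


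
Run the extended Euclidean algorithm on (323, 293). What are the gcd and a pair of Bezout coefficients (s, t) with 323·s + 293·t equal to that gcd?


Euclidean algorithm on (323, 293) — divide until remainder is 0:
  323 = 1 · 293 + 30
  293 = 9 · 30 + 23
  30 = 1 · 23 + 7
  23 = 3 · 7 + 2
  7 = 3 · 2 + 1
  2 = 2 · 1 + 0
gcd(323, 293) = 1.
Track Bezout coefficients alongside the remainders: start with r₀ = 323 = a·1 + b·0 (s = 1, t = 0) and r₁ = 293 = a·0 + b·1 (s = 0, t = 1); each new remainder r_{k+1} = r_{k-1} − q_k·r_k inherits s_{k+1} = s_{k-1} − q_k·s_k, t_{k+1} = t_{k-1} − q_k·t_k, so r_k = a·s_k + b·t_k at every step:
  q = 1: r = 30, s = 1 − 1·0 = 1, t = 0 − 1·1 = -1  (check: 323·1 + 293·(-1) = 30)
  q = 9: r = 23, s = 0 − 9·1 = -9, t = 1 − 9·(-1) = 10  (check: 323·(-9) + 293·10 = 23)
  q = 1: r = 7, s = 1 − 1·(-9) = 10, t = -1 − 1·10 = -11  (check: 323·10 + 293·(-11) = 7)
  q = 3: r = 2, s = -9 − 3·10 = -39, t = 10 − 3·(-11) = 43  (check: 323·(-39) + 293·43 = 2)
  q = 3: r = 1, s = 10 − 3·(-39) = 127, t = -11 − 3·43 = -140  (check: 323·127 + 293·(-140) = 1)
The row with r = 1 (the gcd) gives the Bezout coefficients s = 127, t = -140.
Result: 323 · (127) + 293 · (-140) = 1.

gcd(323, 293) = 1; s = 127, t = -140 (check: 323·127 + 293·(-140) = 1).


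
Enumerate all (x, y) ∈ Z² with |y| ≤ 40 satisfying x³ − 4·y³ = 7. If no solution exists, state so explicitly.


The equation is x³ - 4y³ = 7. For fixed y, x³ = 4·y³ + 7, so a solution requires the RHS to be a perfect cube.
Strategy: iterate y from -40 to 40, compute RHS = 4·y³ + 7, and check whether it is a (positive or negative) perfect cube.
Check small values of y:
  y = 0: RHS = 7 is not a perfect cube.
  y = 1: RHS = 11 is not a perfect cube.
  y = -1: RHS = 3 is not a perfect cube.
  y = 2: RHS = 39 is not a perfect cube.
  y = -2: RHS = -25 is not a perfect cube.
  y = 3: RHS = 115 is not a perfect cube.
  y = -3: RHS = -101 is not a perfect cube.
Continuing the search up to |y| = 40 finds no solutions either.
No (x, y) in the scanned range satisfies the equation.

No integer solutions with |y| ≤ 40.


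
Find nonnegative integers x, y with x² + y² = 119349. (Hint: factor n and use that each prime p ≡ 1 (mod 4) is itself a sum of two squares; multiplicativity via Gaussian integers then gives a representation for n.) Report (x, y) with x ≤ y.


Step 1: Factor n = 119349 = 3^2 · 89 · 149.
Step 2: Check the mod-4 condition on each prime factor: 3 ≡ 3 (mod 4), exponent 2 (must be even); 89 ≡ 1 (mod 4), exponent 1; 149 ≡ 1 (mod 4), exponent 1.
All primes ≡ 3 (mod 4) appear to even exponent (or don't appear), so by the two-squares theorem n IS expressible as a sum of two squares.
Step 3: Build a representation. Group n = k² · m with k = 3 and m = 89 · 149 = 13261 (a product of primes ≡ 1 (mod 4)); a representation of m scales to one of n via (k·x)² + (k·y)² = k²(x² + y²). Each prime p ≡ 1 (mod 4) is itself a sum of two squares; find a² by testing p − a² for a perfect square:
  89: 89 − 1² = 88, 89 − 2² = 85, 89 − 3² = 80, 89 − 4² = 73, 89 − 5² = 64 = 8² ⇒ 89 = 5² + 8².
  149: 149 − 1² = 148, 149 − 2² = 145, 149 − 3² = 140, 149 − 4² = 133, 149 − 5² = 124, 149 − 6² = 113, 149 − 7² = 100 = 10² ⇒ 149 = 7² + 10².
  Combine using the Brahmagupta–Fibonacci identity (a² + b²)(c² + d²) = (ac − bd)² + (ad + bc)² = (ac + bd)² + (ad − bc)²:
  89 · 149 = 13261: from (5² + 8²)(7² + 10²), take (5·7 − 8·10, 5·10 + 8·7) = (35 − 80, 50 + 56) = (-45, 106); dropping signs (only squares matter) gives (45, 106); check 45² + 106² = 2025 + 11236 = 13261 ✓.
  Scale by k = 3: (3·45, 3·106) = (135, 318).
Step 4: Order so x ≤ y and verify: 135² + 318² = 18225 + 101124 = 119349 = n. ✓

n = 119349 = 135² + 318² (one valid representation with x ≤ y).


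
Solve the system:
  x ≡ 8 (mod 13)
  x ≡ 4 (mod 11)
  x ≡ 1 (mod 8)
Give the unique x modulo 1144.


Moduli 13, 11, 8 are pairwise coprime; by CRT there is a unique solution modulo M = 13 · 11 · 8 = 1144.
Solve pairwise, accumulating the modulus:
  Start with x ≡ 8 (mod 13).
  Combine with x ≡ 4 (mod 11): since gcd(13, 11) = 1, we get a unique residue mod 143.
    Write x = 8 + 13·t and substitute into x ≡ 4 (mod 11): 13·t ≡ 4 − 8 = -4 (mod 11).
    Reduce coefficients mod 11: 2·t ≡ 7 (mod 11).
    The inverse of 2 mod 11 is 6 (since 2·6 = 12 = 1·11 + 1), so t ≡ 6·7 = 42 ≡ 9 (mod 11).
    Then x = 8 + 13·9 = 125, valid modulo lcm(13, 11) = 143: x ≡ 125 (mod 143).
  Combine with x ≡ 1 (mod 8): since gcd(143, 8) = 1, we get a unique residue mod 1144.
    Write x = 125 + 143·t and substitute into x ≡ 1 (mod 8): 143·t ≡ 1 − 125 = -124 (mod 8).
    Reduce coefficients mod 8: 7·t ≡ 4 (mod 8).
    The inverse of 7 mod 8 is 7 (since 7·7 = 49 = 6·8 + 1), so t ≡ 7·4 = 28 ≡ 4 (mod 8).
    Then x = 125 + 143·4 = 697, valid modulo lcm(143, 8) = 1144: x ≡ 697 (mod 1144).
Verify: 697 mod 13 = 8 ✓, 697 mod 11 = 4 ✓, 697 mod 8 = 1 ✓.

x ≡ 697 (mod 1144).


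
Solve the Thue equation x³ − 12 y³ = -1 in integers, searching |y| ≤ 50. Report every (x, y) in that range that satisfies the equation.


The equation is x³ - 12y³ = -1. For fixed y, x³ = 12·y³ − 1, so a solution requires the RHS to be a perfect cube.
Strategy: iterate y from -50 to 50, compute RHS = 12·y³ − 1, and check whether it is a (positive or negative) perfect cube.
Check small values of y:
  y = 0: RHS = -1 = (-1)³ ⇒ x = -1 works.
  y = 1: RHS = 11 is not a perfect cube.
  y = -1: RHS = -13 is not a perfect cube.
  y = 2: RHS = 95 is not a perfect cube.
  y = -2: RHS = -97 is not a perfect cube.
  y = 3: RHS = 323 is not a perfect cube.
  y = -3: RHS = -325 is not a perfect cube.
Continuing the search up to |y| = 50 finds no further solutions beyond those listed.
Collected solutions: (-1, 0).

Solutions (with |y| ≤ 50): (-1, 0).


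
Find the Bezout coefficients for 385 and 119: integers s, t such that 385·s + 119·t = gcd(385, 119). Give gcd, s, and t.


Euclidean algorithm on (385, 119) — divide until remainder is 0:
  385 = 3 · 119 + 28
  119 = 4 · 28 + 7
  28 = 4 · 7 + 0
gcd(385, 119) = 7.
Track Bezout coefficients alongside the remainders: start with r₀ = 385 = a·1 + b·0 (s = 1, t = 0) and r₁ = 119 = a·0 + b·1 (s = 0, t = 1); each new remainder r_{k+1} = r_{k-1} − q_k·r_k inherits s_{k+1} = s_{k-1} − q_k·s_k, t_{k+1} = t_{k-1} − q_k·t_k, so r_k = a·s_k + b·t_k at every step:
  q = 3: r = 28, s = 1 − 3·0 = 1, t = 0 − 3·1 = -3  (check: 385·1 + 119·(-3) = 28)
  q = 4: r = 7, s = 0 − 4·1 = -4, t = 1 − 4·(-3) = 13  (check: 385·(-4) + 119·13 = 7)
The row with r = 7 (the gcd) gives the Bezout coefficients s = -4, t = 13.
Result: 385 · (-4) + 119 · (13) = 7.

gcd(385, 119) = 7; s = -4, t = 13 (check: 385·(-4) + 119·13 = 7).


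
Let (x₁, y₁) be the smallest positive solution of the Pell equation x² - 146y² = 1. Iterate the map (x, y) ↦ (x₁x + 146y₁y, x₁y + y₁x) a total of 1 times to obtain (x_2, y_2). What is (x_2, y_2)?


Step 1: Find the fundamental solution (x₁, y₁) of x² - 146y² = 1.
  Expand √146 as a continued fraction. a₀ = ⌊√146⌋ = 12; iterate m_{k+1} = d_k·a_k − m_k, d_{k+1} = (146 − m_{k+1}²)/d_k, a_{k+1} = ⌊(a₀ + m_{k+1})/d_{k+1}⌋ (starting m₀ = 0, d₀ = 1), with convergents p_k = a_k·p_{k-1} + p_{k-2}, q_k = a_k·q_{k-1} + q_{k-2} (p₋₁ = 1, q₋₁ = 0):
  k = 0: a₀ = 12; p₀/q₀ = 12/1; p₀² − 146·q₀² = 144 − 146 = -2.
  k = 1: m = 12, d = 2, a = ⌊(12 + 12)/2⌋ = 12; p/q = (12·12 + 1)/(12·1 + 0) = 145/12; p² − 146·q² = 21025 − 21024 = 1.
  The first convergent with p² − 146·q² = 1 gives the fundamental solution (x₁, y₁) = (145, 12).
Step 2: Apply the recurrence (x_{n+1}, y_{n+1}) = (x₁x_n + 146y₁y_n, x₁y_n + y₁x_n) repeatedly.
  From (x_1, y_1) = (145, 12): x_2 = 145·145 + 146·12·12 = 42049; y_2 = 145·12 + 12·145 = 3480.
Step 3: Verify x_2² - 146·y_2² = 1768118401 - 1768118400 = 1 (should be 1). ✓

(x_1, y_1) = (145, 12); (x_2, y_2) = (42049, 3480).


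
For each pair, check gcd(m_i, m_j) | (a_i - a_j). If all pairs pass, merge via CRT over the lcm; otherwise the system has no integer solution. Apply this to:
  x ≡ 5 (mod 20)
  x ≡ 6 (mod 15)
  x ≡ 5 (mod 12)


Moduli 20, 15, 12 are not pairwise coprime, so CRT works modulo lcm(m_i) when all pairwise compatibility conditions hold.
Pairwise compatibility: gcd(m_i, m_j) must divide a_i - a_j for every pair.
Merge one congruence at a time:
  Start: x ≡ 5 (mod 20).
  Combine with x ≡ 6 (mod 15): gcd(20, 15) = 5, and 6 - 5 = 1 is NOT divisible by 5.
    ⇒ system is inconsistent (no integer solution).

No solution (the system is inconsistent).


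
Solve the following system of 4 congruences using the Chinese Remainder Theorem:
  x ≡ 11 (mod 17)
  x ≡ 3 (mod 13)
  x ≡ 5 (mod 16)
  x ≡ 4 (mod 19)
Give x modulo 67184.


Product of moduli M = 17 · 13 · 16 · 19 = 67184.
Merge one congruence at a time:
  Start: x ≡ 11 (mod 17).
  Combine with x ≡ 3 (mod 13); new modulus lcm = 221.
    Write x = 11 + 17·t and substitute into x ≡ 3 (mod 13): 17·t ≡ 3 − 11 = -8 (mod 13).
    Reduce coefficients mod 13: 4·t ≡ 5 (mod 13).
    The inverse of 4 mod 13 is 10 (since 4·10 = 40 = 3·13 + 1), so t ≡ 10·5 = 50 ≡ 11 (mod 13).
    Then x = 11 + 17·11 = 198, valid modulo lcm(17, 13) = 221: x ≡ 198 (mod 221).
  Combine with x ≡ 5 (mod 16); new modulus lcm = 3536.
    Write x = 198 + 221·t and substitute into x ≡ 5 (mod 16): 221·t ≡ 5 − 198 = -193 (mod 16).
    Reduce coefficients mod 16: 13·t ≡ 15 (mod 16).
    The inverse of 13 mod 16 is 5 (since 13·5 = 65 = 4·16 + 1), so t ≡ 5·15 = 75 ≡ 11 (mod 16).
    Then x = 198 + 221·11 = 2629, valid modulo lcm(221, 16) = 3536: x ≡ 2629 (mod 3536).
  Combine with x ≡ 4 (mod 19); new modulus lcm = 67184.
    Write x = 2629 + 3536·t and substitute into x ≡ 4 (mod 19): 3536·t ≡ 4 − 2629 = -2625 (mod 19).
    Reduce coefficients mod 19: 2·t ≡ 16 (mod 19).
    The inverse of 2 mod 19 is 10 (since 2·10 = 20 = 1·19 + 1), so t ≡ 10·16 = 160 ≡ 8 (mod 19).
    Then x = 2629 + 3536·8 = 30917, valid modulo lcm(3536, 19) = 67184: x ≡ 30917 (mod 67184).
Verify against each original: 30917 mod 17 = 11, 30917 mod 13 = 3, 30917 mod 16 = 5, 30917 mod 19 = 4.

x ≡ 30917 (mod 67184).


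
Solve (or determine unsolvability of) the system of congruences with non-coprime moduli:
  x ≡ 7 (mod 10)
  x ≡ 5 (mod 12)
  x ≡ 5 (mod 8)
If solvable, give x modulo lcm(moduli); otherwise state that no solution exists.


Moduli 10, 12, 8 are not pairwise coprime, so CRT works modulo lcm(m_i) when all pairwise compatibility conditions hold.
Pairwise compatibility: gcd(m_i, m_j) must divide a_i - a_j for every pair.
Merge one congruence at a time:
  Start: x ≡ 7 (mod 10).
  Combine with x ≡ 5 (mod 12): gcd(10, 12) = 2; 5 - 7 = -2, which IS divisible by 2, so compatible.
    Write x = 7 + 10·t and substitute into x ≡ 5 (mod 12): 10·t ≡ 5 − 7 = -2 (mod 12).
    Divide the congruence (and modulus) by g = 2: 5·t ≡ -1 (mod 6).
    Reduce coefficients mod 6: 5·t ≡ 5 (mod 6).
    The inverse of 5 mod 6 is 5 (since 5·5 = 25 = 4·6 + 1), so t ≡ 5·5 = 25 ≡ 1 (mod 6).
    Then x = 7 + 10·1 = 17, valid modulo lcm(10, 12) = 60: x ≡ 17 (mod 60).
  Combine with x ≡ 5 (mod 8): gcd(60, 8) = 4; 5 - 17 = -12, which IS divisible by 4, so compatible.
    Write x = 17 + 60·t and substitute into x ≡ 5 (mod 8): 60·t ≡ 5 − 17 = -12 (mod 8).
    Divide the congruence (and modulus) by g = 4: 15·t ≡ -3 (mod 2).
    Reduce coefficients mod 2: 1·t ≡ 1 (mod 2).
    So t ≡ 1 (mod 2).
    Then x = 17 + 60·1 = 77, valid modulo lcm(60, 8) = 120: x ≡ 77 (mod 120).
Verify: 77 mod 10 = 7, 77 mod 12 = 5, 77 mod 8 = 5.

x ≡ 77 (mod 120).


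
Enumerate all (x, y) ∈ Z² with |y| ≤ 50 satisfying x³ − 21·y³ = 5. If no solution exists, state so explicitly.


The equation is x³ - 21y³ = 5. For fixed y, x³ = 21·y³ + 5, so a solution requires the RHS to be a perfect cube.
Strategy: iterate y from -50 to 50, compute RHS = 21·y³ + 5, and check whether it is a (positive or negative) perfect cube.
Check small values of y:
  y = 0: RHS = 5 is not a perfect cube.
  y = 1: RHS = 26 is not a perfect cube.
  y = -1: RHS = -16 is not a perfect cube.
  y = 2: RHS = 173 is not a perfect cube.
  y = -2: RHS = -163 is not a perfect cube.
  y = 3: RHS = 572 is not a perfect cube.
  y = -3: RHS = -562 is not a perfect cube.
Continuing the search up to |y| = 50 finds no solutions either.
No (x, y) in the scanned range satisfies the equation.

No integer solutions with |y| ≤ 50.


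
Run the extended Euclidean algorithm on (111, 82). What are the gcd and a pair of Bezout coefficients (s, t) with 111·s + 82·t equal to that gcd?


Euclidean algorithm on (111, 82) — divide until remainder is 0:
  111 = 1 · 82 + 29
  82 = 2 · 29 + 24
  29 = 1 · 24 + 5
  24 = 4 · 5 + 4
  5 = 1 · 4 + 1
  4 = 4 · 1 + 0
gcd(111, 82) = 1.
Track Bezout coefficients alongside the remainders: start with r₀ = 111 = a·1 + b·0 (s = 1, t = 0) and r₁ = 82 = a·0 + b·1 (s = 0, t = 1); each new remainder r_{k+1} = r_{k-1} − q_k·r_k inherits s_{k+1} = s_{k-1} − q_k·s_k, t_{k+1} = t_{k-1} − q_k·t_k, so r_k = a·s_k + b·t_k at every step:
  q = 1: r = 29, s = 1 − 1·0 = 1, t = 0 − 1·1 = -1  (check: 111·1 + 82·(-1) = 29)
  q = 2: r = 24, s = 0 − 2·1 = -2, t = 1 − 2·(-1) = 3  (check: 111·(-2) + 82·3 = 24)
  q = 1: r = 5, s = 1 − 1·(-2) = 3, t = -1 − 1·3 = -4  (check: 111·3 + 82·(-4) = 5)
  q = 4: r = 4, s = -2 − 4·3 = -14, t = 3 − 4·(-4) = 19  (check: 111·(-14) + 82·19 = 4)
  q = 1: r = 1, s = 3 − 1·(-14) = 17, t = -4 − 1·19 = -23  (check: 111·17 + 82·(-23) = 1)
The row with r = 1 (the gcd) gives the Bezout coefficients s = 17, t = -23.
Result: 111 · (17) + 82 · (-23) = 1.

gcd(111, 82) = 1; s = 17, t = -23 (check: 111·17 + 82·(-23) = 1).


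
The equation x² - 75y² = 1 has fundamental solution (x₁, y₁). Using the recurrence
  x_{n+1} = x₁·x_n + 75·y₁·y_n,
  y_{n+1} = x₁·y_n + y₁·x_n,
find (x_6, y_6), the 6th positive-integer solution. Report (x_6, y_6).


Step 1: Find the fundamental solution (x₁, y₁) of x² - 75y² = 1.
  Expand √75 as a continued fraction. a₀ = ⌊√75⌋ = 8; iterate m_{k+1} = d_k·a_k − m_k, d_{k+1} = (75 − m_{k+1}²)/d_k, a_{k+1} = ⌊(a₀ + m_{k+1})/d_{k+1}⌋ (starting m₀ = 0, d₀ = 1), with convergents p_k = a_k·p_{k-1} + p_{k-2}, q_k = a_k·q_{k-1} + q_{k-2} (p₋₁ = 1, q₋₁ = 0):
  k = 0: a₀ = 8; p₀/q₀ = 8/1; p₀² − 75·q₀² = 64 − 75 = -11.
  k = 1: m = 8, d = 11, a = ⌊(8 + 8)/11⌋ = 1; p/q = (1·8 + 1)/(1·1 + 0) = 9/1; p² − 75·q² = 81 − 75 = 6.
  k = 2: m = 3, d = 6, a = ⌊(8 + 3)/6⌋ = 1; p/q = (1·9 + 8)/(1·1 + 1) = 17/2; p² − 75·q² = 289 − 300 = -11.
  k = 3: m = 3, d = 11, a = ⌊(8 + 3)/11⌋ = 1; p/q = (1·17 + 9)/(1·2 + 1) = 26/3; p² − 75·q² = 676 − 675 = 1.
  The first convergent with p² − 75·q² = 1 gives the fundamental solution (x₁, y₁) = (26, 3).
Step 2: Apply the recurrence (x_{n+1}, y_{n+1}) = (x₁x_n + 75y₁y_n, x₁y_n + y₁x_n) repeatedly.
  From (x_1, y_1) = (26, 3): x_2 = 26·26 + 75·3·3 = 1351; y_2 = 26·3 + 3·26 = 156.
  From (x_2, y_2) = (1351, 156): x_3 = 26·1351 + 75·3·156 = 70226; y_3 = 26·156 + 3·1351 = 8109.
  From (x_3, y_3) = (70226, 8109): x_4 = 26·70226 + 75·3·8109 = 3650401; y_4 = 26·8109 + 3·70226 = 421512.
  From (x_4, y_4) = (3650401, 421512): x_5 = 26·3650401 + 75·3·421512 = 189750626; y_5 = 26·421512 + 3·3650401 = 21910515.
  From (x_5, y_5) = (189750626, 21910515): x_6 = 26·189750626 + 75·3·21910515 = 9863382151; y_6 = 26·21910515 + 3·189750626 = 1138925268.
Step 3: Verify x_6² - 75·y_6² = 97286307456665386801 - 97286307456665386800 = 1 (should be 1). ✓

(x_1, y_1) = (26, 3); (x_6, y_6) = (9863382151, 1138925268).


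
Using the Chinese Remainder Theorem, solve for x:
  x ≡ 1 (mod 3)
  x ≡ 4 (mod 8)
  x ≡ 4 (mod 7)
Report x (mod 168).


Moduli 3, 8, 7 are pairwise coprime; by CRT there is a unique solution modulo M = 3 · 8 · 7 = 168.
Solve pairwise, accumulating the modulus:
  Start with x ≡ 1 (mod 3).
  Combine with x ≡ 4 (mod 8): since gcd(3, 8) = 1, we get a unique residue mod 24.
    Write x = 1 + 3·t and substitute into x ≡ 4 (mod 8): 3·t ≡ 4 − 1 = 3 (mod 8).
    The inverse of 3 mod 8 is 3 (since 3·3 = 9 = 1·8 + 1), so t ≡ 3·3 = 9 ≡ 1 (mod 8).
    Then x = 1 + 3·1 = 4, valid modulo lcm(3, 8) = 24: x ≡ 4 (mod 24).
  Combine with x ≡ 4 (mod 7): since gcd(24, 7) = 1, we get a unique residue mod 168.
    Write x = 4 + 24·t and substitute into x ≡ 4 (mod 7): 24·t ≡ 4 − 4 = 0 (mod 7).
    Reduce coefficients mod 7: 3·t ≡ 0 (mod 7).
    The inverse of 3 mod 7 is 5 (since 3·5 = 15 = 2·7 + 1), so t ≡ 5·0 = 0 ≡ 0 (mod 7).
    Then x = 4 + 24·0 = 4, valid modulo lcm(24, 7) = 168: x ≡ 4 (mod 168).
Verify: 4 mod 3 = 1 ✓, 4 mod 8 = 4 ✓, 4 mod 7 = 4 ✓.

x ≡ 4 (mod 168).


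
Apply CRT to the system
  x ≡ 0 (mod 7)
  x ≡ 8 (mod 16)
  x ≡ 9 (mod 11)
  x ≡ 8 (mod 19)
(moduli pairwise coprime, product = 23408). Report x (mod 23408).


Product of moduli M = 7 · 16 · 11 · 19 = 23408.
Merge one congruence at a time:
  Start: x ≡ 0 (mod 7).
  Combine with x ≡ 8 (mod 16); new modulus lcm = 112.
    Write x = 0 + 7·t and substitute into x ≡ 8 (mod 16): 7·t ≡ 8 − 0 = 8 (mod 16).
    The inverse of 7 mod 16 is 7 (since 7·7 = 49 = 3·16 + 1), so t ≡ 7·8 = 56 ≡ 8 (mod 16).
    Then x = 0 + 7·8 = 56, valid modulo lcm(7, 16) = 112: x ≡ 56 (mod 112).
  Combine with x ≡ 9 (mod 11); new modulus lcm = 1232.
    Write x = 56 + 112·t and substitute into x ≡ 9 (mod 11): 112·t ≡ 9 − 56 = -47 (mod 11).
    Reduce coefficients mod 11: 2·t ≡ 8 (mod 11).
    The inverse of 2 mod 11 is 6 (since 2·6 = 12 = 1·11 + 1), so t ≡ 6·8 = 48 ≡ 4 (mod 11).
    Then x = 56 + 112·4 = 504, valid modulo lcm(112, 11) = 1232: x ≡ 504 (mod 1232).
  Combine with x ≡ 8 (mod 19); new modulus lcm = 23408.
    Write x = 504 + 1232·t and substitute into x ≡ 8 (mod 19): 1232·t ≡ 8 − 504 = -496 (mod 19).
    Reduce coefficients mod 19: 16·t ≡ 17 (mod 19).
    The inverse of 16 mod 19 is 6 (since 16·6 = 96 = 5·19 + 1), so t ≡ 6·17 = 102 ≡ 7 (mod 19).
    Then x = 504 + 1232·7 = 9128, valid modulo lcm(1232, 19) = 23408: x ≡ 9128 (mod 23408).
Verify against each original: 9128 mod 7 = 0, 9128 mod 16 = 8, 9128 mod 11 = 9, 9128 mod 19 = 8.

x ≡ 9128 (mod 23408).


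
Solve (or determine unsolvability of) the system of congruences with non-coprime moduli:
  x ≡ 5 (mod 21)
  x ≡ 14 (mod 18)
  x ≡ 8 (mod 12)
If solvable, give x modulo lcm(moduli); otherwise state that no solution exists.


Moduli 21, 18, 12 are not pairwise coprime, so CRT works modulo lcm(m_i) when all pairwise compatibility conditions hold.
Pairwise compatibility: gcd(m_i, m_j) must divide a_i - a_j for every pair.
Merge one congruence at a time:
  Start: x ≡ 5 (mod 21).
  Combine with x ≡ 14 (mod 18): gcd(21, 18) = 3; 14 - 5 = 9, which IS divisible by 3, so compatible.
    Write x = 5 + 21·t and substitute into x ≡ 14 (mod 18): 21·t ≡ 14 − 5 = 9 (mod 18).
    Divide the congruence (and modulus) by g = 3: 7·t ≡ 3 (mod 6).
    Reduce coefficients mod 6: 1·t ≡ 3 (mod 6).
    So t ≡ 3 (mod 6).
    Then x = 5 + 21·3 = 68, valid modulo lcm(21, 18) = 126: x ≡ 68 (mod 126).
  Combine with x ≡ 8 (mod 12): gcd(126, 12) = 6; 8 - 68 = -60, which IS divisible by 6, so compatible.
    Write x = 68 + 126·t and substitute into x ≡ 8 (mod 12): 126·t ≡ 8 − 68 = -60 (mod 12).
    Divide the congruence (and modulus) by g = 6: 21·t ≡ -10 (mod 2).
    Reduce coefficients mod 2: 1·t ≡ 0 (mod 2).
    So t ≡ 0 (mod 2).
    Then x = 68 + 126·0 = 68, valid modulo lcm(126, 12) = 252: x ≡ 68 (mod 252).
Verify: 68 mod 21 = 5, 68 mod 18 = 14, 68 mod 12 = 8.

x ≡ 68 (mod 252).


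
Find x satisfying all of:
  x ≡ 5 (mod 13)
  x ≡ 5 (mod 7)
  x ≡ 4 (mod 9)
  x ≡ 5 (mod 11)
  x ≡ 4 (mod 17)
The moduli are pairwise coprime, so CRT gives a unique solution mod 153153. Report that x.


Product of moduli M = 13 · 7 · 9 · 11 · 17 = 153153.
Merge one congruence at a time:
  Start: x ≡ 5 (mod 13).
  Combine with x ≡ 5 (mod 7); new modulus lcm = 91.
    Write x = 5 + 13·t and substitute into x ≡ 5 (mod 7): 13·t ≡ 5 − 5 = 0 (mod 7).
    Reduce coefficients mod 7: 6·t ≡ 0 (mod 7).
    The inverse of 6 mod 7 is 6 (since 6·6 = 36 = 5·7 + 1), so t ≡ 6·0 = 0 ≡ 0 (mod 7).
    Then x = 5 + 13·0 = 5, valid modulo lcm(13, 7) = 91: x ≡ 5 (mod 91).
  Combine with x ≡ 4 (mod 9); new modulus lcm = 819.
    Write x = 5 + 91·t and substitute into x ≡ 4 (mod 9): 91·t ≡ 4 − 5 = -1 (mod 9).
    Reduce coefficients mod 9: 1·t ≡ 8 (mod 9).
    So t ≡ 8 (mod 9).
    Then x = 5 + 91·8 = 733, valid modulo lcm(91, 9) = 819: x ≡ 733 (mod 819).
  Combine with x ≡ 5 (mod 11); new modulus lcm = 9009.
    Write x = 733 + 819·t and substitute into x ≡ 5 (mod 11): 819·t ≡ 5 − 733 = -728 (mod 11).
    Reduce coefficients mod 11: 5·t ≡ 9 (mod 11).
    The inverse of 5 mod 11 is 9 (since 5·9 = 45 = 4·11 + 1), so t ≡ 9·9 = 81 ≡ 4 (mod 11).
    Then x = 733 + 819·4 = 4009, valid modulo lcm(819, 11) = 9009: x ≡ 4009 (mod 9009).
  Combine with x ≡ 4 (mod 17); new modulus lcm = 153153.
    Write x = 4009 + 9009·t and substitute into x ≡ 4 (mod 17): 9009·t ≡ 4 − 4009 = -4005 (mod 17).
    Reduce coefficients mod 17: 16·t ≡ 7 (mod 17).
    The inverse of 16 mod 17 is 16 (since 16·16 = 256 = 15·17 + 1), so t ≡ 16·7 = 112 ≡ 10 (mod 17).
    Then x = 4009 + 9009·10 = 94099, valid modulo lcm(9009, 17) = 153153: x ≡ 94099 (mod 153153).
Verify against each original: 94099 mod 13 = 5, 94099 mod 7 = 5, 94099 mod 9 = 4, 94099 mod 11 = 5, 94099 mod 17 = 4.

x ≡ 94099 (mod 153153).


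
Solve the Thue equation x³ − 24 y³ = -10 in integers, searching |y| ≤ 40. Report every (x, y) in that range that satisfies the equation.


The equation is x³ - 24y³ = -10. For fixed y, x³ = 24·y³ − 10, so a solution requires the RHS to be a perfect cube.
Strategy: iterate y from -40 to 40, compute RHS = 24·y³ − 10, and check whether it is a (positive or negative) perfect cube.
Check small values of y:
  y = 0: RHS = -10 is not a perfect cube.
  y = 1: RHS = 14 is not a perfect cube.
  y = -1: RHS = -34 is not a perfect cube.
  y = 2: RHS = 182 is not a perfect cube.
  y = -2: RHS = -202 is not a perfect cube.
  y = 3: RHS = 638 is not a perfect cube.
  y = -3: RHS = -658 is not a perfect cube.
Continuing the search up to |y| = 40 finds no solutions either.
No (x, y) in the scanned range satisfies the equation.

No integer solutions with |y| ≤ 40.


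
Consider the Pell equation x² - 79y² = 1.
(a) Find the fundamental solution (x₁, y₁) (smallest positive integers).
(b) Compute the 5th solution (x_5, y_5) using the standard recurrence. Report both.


Step 1: Find the fundamental solution (x₁, y₁) of x² - 79y² = 1.
  Expand √79 as a continued fraction. a₀ = ⌊√79⌋ = 8; iterate m_{k+1} = d_k·a_k − m_k, d_{k+1} = (79 − m_{k+1}²)/d_k, a_{k+1} = ⌊(a₀ + m_{k+1})/d_{k+1}⌋ (starting m₀ = 0, d₀ = 1), with convergents p_k = a_k·p_{k-1} + p_{k-2}, q_k = a_k·q_{k-1} + q_{k-2} (p₋₁ = 1, q₋₁ = 0):
  k = 0: a₀ = 8; p₀/q₀ = 8/1; p₀² − 79·q₀² = 64 − 79 = -15.
  k = 1: m = 8, d = 15, a = ⌊(8 + 8)/15⌋ = 1; p/q = (1·8 + 1)/(1·1 + 0) = 9/1; p² − 79·q² = 81 − 79 = 2.
  k = 2: m = 7, d = 2, a = ⌊(8 + 7)/2⌋ = 7; p/q = (7·9 + 8)/(7·1 + 1) = 71/8; p² − 79·q² = 5041 − 5056 = -15.
  k = 3: m = 7, d = 15, a = ⌊(8 + 7)/15⌋ = 1; p/q = (1·71 + 9)/(1·8 + 1) = 80/9; p² − 79·q² = 6400 − 6399 = 1.
  The first convergent with p² − 79·q² = 1 gives the fundamental solution (x₁, y₁) = (80, 9).
Step 2: Apply the recurrence (x_{n+1}, y_{n+1}) = (x₁x_n + 79y₁y_n, x₁y_n + y₁x_n) repeatedly.
  From (x_1, y_1) = (80, 9): x_2 = 80·80 + 79·9·9 = 12799; y_2 = 80·9 + 9·80 = 1440.
  From (x_2, y_2) = (12799, 1440): x_3 = 80·12799 + 79·9·1440 = 2047760; y_3 = 80·1440 + 9·12799 = 230391.
  From (x_3, y_3) = (2047760, 230391): x_4 = 80·2047760 + 79·9·230391 = 327628801; y_4 = 80·230391 + 9·2047760 = 36861120.
  From (x_4, y_4) = (327628801, 36861120): x_5 = 80·327628801 + 79·9·36861120 = 52418560400; y_5 = 80·36861120 + 9·327628801 = 5897548809.
Step 3: Verify x_5² - 79·y_5² = 2747705474408448160000 - 2747705474408448159999 = 1 (should be 1). ✓

(x_1, y_1) = (80, 9); (x_5, y_5) = (52418560400, 5897548809).


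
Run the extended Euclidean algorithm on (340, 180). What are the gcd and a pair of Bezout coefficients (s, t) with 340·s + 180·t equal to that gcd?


Euclidean algorithm on (340, 180) — divide until remainder is 0:
  340 = 1 · 180 + 160
  180 = 1 · 160 + 20
  160 = 8 · 20 + 0
gcd(340, 180) = 20.
Track Bezout coefficients alongside the remainders: start with r₀ = 340 = a·1 + b·0 (s = 1, t = 0) and r₁ = 180 = a·0 + b·1 (s = 0, t = 1); each new remainder r_{k+1} = r_{k-1} − q_k·r_k inherits s_{k+1} = s_{k-1} − q_k·s_k, t_{k+1} = t_{k-1} − q_k·t_k, so r_k = a·s_k + b·t_k at every step:
  q = 1: r = 160, s = 1 − 1·0 = 1, t = 0 − 1·1 = -1  (check: 340·1 + 180·(-1) = 160)
  q = 1: r = 20, s = 0 − 1·1 = -1, t = 1 − 1·(-1) = 2  (check: 340·(-1) + 180·2 = 20)
The row with r = 20 (the gcd) gives the Bezout coefficients s = -1, t = 2.
Result: 340 · (-1) + 180 · (2) = 20.

gcd(340, 180) = 20; s = -1, t = 2 (check: 340·(-1) + 180·2 = 20).


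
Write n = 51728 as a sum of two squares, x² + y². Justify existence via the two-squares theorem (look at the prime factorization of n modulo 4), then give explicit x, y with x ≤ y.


Step 1: Factor n = 51728 = 2^4 · 53 · 61.
Step 2: Check the mod-4 condition on each prime factor: 2 = 2 (special); 53 ≡ 1 (mod 4), exponent 1; 61 ≡ 1 (mod 4), exponent 1.
All primes ≡ 3 (mod 4) appear to even exponent (or don't appear), so by the two-squares theorem n IS expressible as a sum of two squares.
Step 3: Build a representation. Group n = k² · m with k = 4 and m = 53 · 61 = 3233 (a product of primes ≡ 1 (mod 4)); a representation of m scales to one of n via (k·x)² + (k·y)² = k²(x² + y²). Each prime p ≡ 1 (mod 4) is itself a sum of two squares; find a² by testing p − a² for a perfect square:
  53: 53 − 1² = 52, 53 − 2² = 49 = 7² ⇒ 53 = 2² + 7².
  61: 61 − 1² = 60, 61 − 2² = 57, 61 − 3² = 52, 61 − 4² = 45, 61 − 5² = 36 = 6² ⇒ 61 = 5² + 6².
  Combine using the Brahmagupta–Fibonacci identity (a² + b²)(c² + d²) = (ac − bd)² + (ad + bc)² = (ac + bd)² + (ad − bc)²:
  53 · 61 = 3233: from (2² + 7²)(5² + 6²), take (2·5 − 7·6, 2·6 + 7·5) = (10 − 42, 12 + 35) = (-32, 47); dropping signs (only squares matter) gives (32, 47); check 32² + 47² = 1024 + 2209 = 3233 ✓.
  Scale by k = 4: (4·32, 4·47) = (128, 188).
Step 4: Order so x ≤ y and verify: 128² + 188² = 16384 + 35344 = 51728 = n. ✓

n = 51728 = 128² + 188² (one valid representation with x ≤ y).


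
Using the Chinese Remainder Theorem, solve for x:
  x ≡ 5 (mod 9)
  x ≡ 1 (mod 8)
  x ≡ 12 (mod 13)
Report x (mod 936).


Moduli 9, 8, 13 are pairwise coprime; by CRT there is a unique solution modulo M = 9 · 8 · 13 = 936.
Solve pairwise, accumulating the modulus:
  Start with x ≡ 5 (mod 9).
  Combine with x ≡ 1 (mod 8): since gcd(9, 8) = 1, we get a unique residue mod 72.
    Write x = 5 + 9·t and substitute into x ≡ 1 (mod 8): 9·t ≡ 1 − 5 = -4 (mod 8).
    Reduce coefficients mod 8: 1·t ≡ 4 (mod 8).
    So t ≡ 4 (mod 8).
    Then x = 5 + 9·4 = 41, valid modulo lcm(9, 8) = 72: x ≡ 41 (mod 72).
  Combine with x ≡ 12 (mod 13): since gcd(72, 13) = 1, we get a unique residue mod 936.
    Write x = 41 + 72·t and substitute into x ≡ 12 (mod 13): 72·t ≡ 12 − 41 = -29 (mod 13).
    Reduce coefficients mod 13: 7·t ≡ 10 (mod 13).
    The inverse of 7 mod 13 is 2 (since 7·2 = 14 = 1·13 + 1), so t ≡ 2·10 = 20 ≡ 7 (mod 13).
    Then x = 41 + 72·7 = 545, valid modulo lcm(72, 13) = 936: x ≡ 545 (mod 936).
Verify: 545 mod 9 = 5 ✓, 545 mod 8 = 1 ✓, 545 mod 13 = 12 ✓.

x ≡ 545 (mod 936).


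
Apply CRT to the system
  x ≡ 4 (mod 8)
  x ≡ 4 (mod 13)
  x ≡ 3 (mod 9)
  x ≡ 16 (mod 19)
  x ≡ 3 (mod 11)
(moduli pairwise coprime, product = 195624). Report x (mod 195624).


Product of moduli M = 8 · 13 · 9 · 19 · 11 = 195624.
Merge one congruence at a time:
  Start: x ≡ 4 (mod 8).
  Combine with x ≡ 4 (mod 13); new modulus lcm = 104.
    Write x = 4 + 8·t and substitute into x ≡ 4 (mod 13): 8·t ≡ 4 − 4 = 0 (mod 13).
    The inverse of 8 mod 13 is 5 (since 8·5 = 40 = 3·13 + 1), so t ≡ 5·0 = 0 ≡ 0 (mod 13).
    Then x = 4 + 8·0 = 4, valid modulo lcm(8, 13) = 104: x ≡ 4 (mod 104).
  Combine with x ≡ 3 (mod 9); new modulus lcm = 936.
    Write x = 4 + 104·t and substitute into x ≡ 3 (mod 9): 104·t ≡ 3 − 4 = -1 (mod 9).
    Reduce coefficients mod 9: 5·t ≡ 8 (mod 9).
    The inverse of 5 mod 9 is 2 (since 5·2 = 10 = 1·9 + 1), so t ≡ 2·8 = 16 ≡ 7 (mod 9).
    Then x = 4 + 104·7 = 732, valid modulo lcm(104, 9) = 936: x ≡ 732 (mod 936).
  Combine with x ≡ 16 (mod 19); new modulus lcm = 17784.
    Write x = 732 + 936·t and substitute into x ≡ 16 (mod 19): 936·t ≡ 16 − 732 = -716 (mod 19).
    Reduce coefficients mod 19: 5·t ≡ 6 (mod 19).
    The inverse of 5 mod 19 is 4 (since 5·4 = 20 = 1·19 + 1), so t ≡ 4·6 = 24 ≡ 5 (mod 19).
    Then x = 732 + 936·5 = 5412, valid modulo lcm(936, 19) = 17784: x ≡ 5412 (mod 17784).
  Combine with x ≡ 3 (mod 11); new modulus lcm = 195624.
    Write x = 5412 + 17784·t and substitute into x ≡ 3 (mod 11): 17784·t ≡ 3 − 5412 = -5409 (mod 11).
    Reduce coefficients mod 11: 8·t ≡ 3 (mod 11).
    The inverse of 8 mod 11 is 7 (since 8·7 = 56 = 5·11 + 1), so t ≡ 7·3 = 21 ≡ 10 (mod 11).
    Then x = 5412 + 17784·10 = 183252, valid modulo lcm(17784, 11) = 195624: x ≡ 183252 (mod 195624).
Verify against each original: 183252 mod 8 = 4, 183252 mod 13 = 4, 183252 mod 9 = 3, 183252 mod 19 = 16, 183252 mod 11 = 3.

x ≡ 183252 (mod 195624).
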